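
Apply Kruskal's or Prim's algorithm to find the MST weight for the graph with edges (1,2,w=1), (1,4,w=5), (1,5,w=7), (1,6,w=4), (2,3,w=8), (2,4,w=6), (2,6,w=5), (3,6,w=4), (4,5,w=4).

Apply Kruskal's algorithm (sort edges by weight, add if no cycle):

Sorted edges by weight:
  (1,2) w=1
  (1,6) w=4
  (3,6) w=4
  (4,5) w=4
  (1,4) w=5
  (2,6) w=5
  (2,4) w=6
  (1,5) w=7
  (2,3) w=8

Add edge (1,2) w=1 -- no cycle. Running total: 1
Add edge (1,6) w=4 -- no cycle. Running total: 5
Add edge (3,6) w=4 -- no cycle. Running total: 9
Add edge (4,5) w=4 -- no cycle. Running total: 13
Add edge (1,4) w=5 -- no cycle. Running total: 18

MST edges: (1,2,w=1), (1,6,w=4), (3,6,w=4), (4,5,w=4), (1,4,w=5)
Total MST weight: 1 + 4 + 4 + 4 + 5 = 18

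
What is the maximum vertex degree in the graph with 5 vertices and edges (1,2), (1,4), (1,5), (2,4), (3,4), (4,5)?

Step 1: Count edges incident to each vertex:
  deg(1) = 3 (neighbors: 2, 4, 5)
  deg(2) = 2 (neighbors: 1, 4)
  deg(3) = 1 (neighbors: 4)
  deg(4) = 4 (neighbors: 1, 2, 3, 5)
  deg(5) = 2 (neighbors: 1, 4)

Step 2: Find maximum:
  max(3, 2, 1, 4, 2) = 4 (vertex 4)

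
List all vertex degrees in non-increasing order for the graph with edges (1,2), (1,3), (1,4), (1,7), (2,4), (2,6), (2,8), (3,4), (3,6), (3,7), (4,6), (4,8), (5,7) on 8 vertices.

Step 1: Count edges incident to each vertex:
  deg(1) = 4 (neighbors: 2, 3, 4, 7)
  deg(2) = 4 (neighbors: 1, 4, 6, 8)
  deg(3) = 4 (neighbors: 1, 4, 6, 7)
  deg(4) = 5 (neighbors: 1, 2, 3, 6, 8)
  deg(5) = 1 (neighbors: 7)
  deg(6) = 3 (neighbors: 2, 3, 4)
  deg(7) = 3 (neighbors: 1, 3, 5)
  deg(8) = 2 (neighbors: 2, 4)

Step 2: Sort degrees in non-increasing order:
  Degrees: [4, 4, 4, 5, 1, 3, 3, 2] -> sorted: [5, 4, 4, 4, 3, 3, 2, 1]

Degree sequence: [5, 4, 4, 4, 3, 3, 2, 1]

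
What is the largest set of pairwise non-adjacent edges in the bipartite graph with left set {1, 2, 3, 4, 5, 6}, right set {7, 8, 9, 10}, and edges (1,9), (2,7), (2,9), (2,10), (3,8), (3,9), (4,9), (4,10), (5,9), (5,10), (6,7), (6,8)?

Step 1: List the neighbors of each left vertex:
  1: 9
  2: 7, 9, 10
  3: 8, 9
  4: 9, 10
  5: 9, 10
  6: 7, 8

Step 2: Greedily match left vertices, then look for augmenting paths:
  Match 1 -- 9
  Match 2 -- 7
  Match 3 -- 8
  Match 4 -- 10
  No augmenting path remains.

Step 3: Verify this is maximum:
  Matching size 4 = min(|L|, |R|) = min(6, 4), which is an upper bound, so this matching is maximum.

Maximum matching: {(1,9), (2,7), (3,8), (4,10)}
Size: 4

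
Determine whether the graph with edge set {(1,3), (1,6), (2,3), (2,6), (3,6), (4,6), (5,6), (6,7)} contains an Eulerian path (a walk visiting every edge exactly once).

Step 1: Find the degree of each vertex:
  deg(1) = 2
  deg(2) = 2
  deg(3) = 3
  deg(4) = 1
  deg(5) = 1
  deg(6) = 6
  deg(7) = 1

Step 2: Count vertices with odd degree:
  Odd-degree vertices: 3, 4, 5, 7 (4 total)

Step 3: Apply Euler's theorem:
  - Eulerian circuit exists iff graph is connected and all vertices have even degree
  - Eulerian path exists iff graph is connected and has 0 or 2 odd-degree vertices

Graph has 4 odd-degree vertices (need 0 or 2).
Neither Eulerian path nor Eulerian circuit exists.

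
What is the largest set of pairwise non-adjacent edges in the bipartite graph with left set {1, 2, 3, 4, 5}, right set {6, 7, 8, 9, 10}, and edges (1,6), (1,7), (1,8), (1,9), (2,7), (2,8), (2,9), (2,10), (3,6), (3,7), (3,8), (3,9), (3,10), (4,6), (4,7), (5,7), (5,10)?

Step 1: List the neighbors of each left vertex:
  1: 6, 7, 8, 9
  2: 7, 8, 9, 10
  3: 6, 7, 8, 9, 10
  4: 6, 7
  5: 7, 10

Step 2: Greedily match left vertices, then look for augmenting paths:
  Match 1 -- 9
  Match 2 -- 7
  Match 3 -- 8
  Match 4 -- 6
  Match 5 -- 10
  No augmenting path remains.

Step 3: Verify this is maximum:
  Matching size 5 = min(|L|, |R|) = min(5, 5), which is an upper bound, so this matching is maximum.

Maximum matching: {(1,9), (2,7), (3,8), (4,6), (5,10)}
Size: 5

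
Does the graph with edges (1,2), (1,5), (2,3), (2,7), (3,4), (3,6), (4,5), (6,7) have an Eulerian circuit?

Step 1: Find the degree of each vertex:
  deg(1) = 2
  deg(2) = 3
  deg(3) = 3
  deg(4) = 2
  deg(5) = 2
  deg(6) = 2
  deg(7) = 2

Step 2: Count vertices with odd degree:
  Odd-degree vertices: 2, 3 (2 total)

Step 3: Apply Euler's theorem:
  - Eulerian circuit exists iff graph is connected and all vertices have even degree
  - Eulerian path exists iff graph is connected and has 0 or 2 odd-degree vertices

Graph is connected with exactly 2 odd-degree vertices (2, 3).
Eulerian path exists (starting and ending at the odd-degree vertices), but no Eulerian circuit.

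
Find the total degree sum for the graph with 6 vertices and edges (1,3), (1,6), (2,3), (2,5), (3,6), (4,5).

Step 1: Count edges incident to each vertex:
  deg(1) = 2 (neighbors: 3, 6)
  deg(2) = 2 (neighbors: 3, 5)
  deg(3) = 3 (neighbors: 1, 2, 6)
  deg(4) = 1 (neighbors: 5)
  deg(5) = 2 (neighbors: 2, 4)
  deg(6) = 2 (neighbors: 1, 3)

Step 2: Sum all degrees:
  2 + 2 + 3 + 1 + 2 + 2 = 12

Verification: sum of degrees = 2 * |E| = 2 * 6 = 12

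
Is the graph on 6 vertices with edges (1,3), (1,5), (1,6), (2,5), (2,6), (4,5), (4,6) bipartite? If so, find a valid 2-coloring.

Step 1: Attempt 2-coloring using BFS:
  Start at vertex 1, assign color 0
  Color vertex 3 with color 1 (neighbor of 1)
  Color vertex 5 with color 1 (neighbor of 1)
  Color vertex 6 with color 1 (neighbor of 1)
  Color vertex 2 with color 0 (neighbor of 5)
  Color vertex 4 with color 0 (neighbor of 5)

Step 2: 2-coloring succeeded. No conflicts found.
  Set A (color 0): {1, 2, 4}
  Set B (color 1): {3, 5, 6}

The graph is bipartite with partition {1, 2, 4}, {3, 5, 6}.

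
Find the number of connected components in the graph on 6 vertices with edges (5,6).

Step 1: Build adjacency list from edges:
  1: (none)
  2: (none)
  3: (none)
  4: (none)
  5: 6
  6: 5

Step 2: Run BFS/DFS from vertex 1:
  Visited: {1}
  Reached 1 of 6 vertices

Step 3: Only 1 of 6 vertices reached. Graph is disconnected.
Connected components: {1}, {2}, {3}, {4}, {5, 6}
Number of connected components: 5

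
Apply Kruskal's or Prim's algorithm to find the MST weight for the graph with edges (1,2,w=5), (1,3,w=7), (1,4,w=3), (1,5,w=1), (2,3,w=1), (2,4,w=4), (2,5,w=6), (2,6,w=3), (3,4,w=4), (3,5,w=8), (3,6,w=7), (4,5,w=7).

Apply Kruskal's algorithm (sort edges by weight, add if no cycle):

Sorted edges by weight:
  (1,5) w=1
  (2,3) w=1
  (1,4) w=3
  (2,6) w=3
  (2,4) w=4
  (3,4) w=4
  (1,2) w=5
  (2,5) w=6
  (1,3) w=7
  (3,6) w=7
  (4,5) w=7
  (3,5) w=8

Add edge (1,5) w=1 -- no cycle. Running total: 1
Add edge (2,3) w=1 -- no cycle. Running total: 2
Add edge (1,4) w=3 -- no cycle. Running total: 5
Add edge (2,6) w=3 -- no cycle. Running total: 8
Add edge (2,4) w=4 -- no cycle. Running total: 12

MST edges: (1,5,w=1), (2,3,w=1), (1,4,w=3), (2,6,w=3), (2,4,w=4)
Total MST weight: 1 + 1 + 3 + 3 + 4 = 12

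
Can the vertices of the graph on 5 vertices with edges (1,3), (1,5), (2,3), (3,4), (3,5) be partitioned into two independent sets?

Step 1: Attempt 2-coloring using BFS:
  Start at vertex 1, assign color 0
  Color vertex 3 with color 1 (neighbor of 1)
  Color vertex 5 with color 1 (neighbor of 1)
  Color vertex 2 with color 0 (neighbor of 3)
  Color vertex 4 with color 0 (neighbor of 3)

Step 2: Conflict found! Vertices 3 and 5 are adjacent but have the same color.
This means the graph contains an odd cycle.

The graph is NOT bipartite.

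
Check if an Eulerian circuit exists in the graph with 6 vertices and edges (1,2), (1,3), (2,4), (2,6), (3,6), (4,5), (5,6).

Step 1: Find the degree of each vertex:
  deg(1) = 2
  deg(2) = 3
  deg(3) = 2
  deg(4) = 2
  deg(5) = 2
  deg(6) = 3

Step 2: Count vertices with odd degree:
  Odd-degree vertices: 2, 6 (2 total)

Step 3: Apply Euler's theorem:
  - Eulerian circuit exists iff graph is connected and all vertices have even degree
  - Eulerian path exists iff graph is connected and has 0 or 2 odd-degree vertices

Graph is connected with exactly 2 odd-degree vertices (2, 6).
Eulerian path exists (starting and ending at the odd-degree vertices), but no Eulerian circuit.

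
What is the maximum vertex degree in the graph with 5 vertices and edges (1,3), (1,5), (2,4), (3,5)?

Step 1: Count edges incident to each vertex:
  deg(1) = 2 (neighbors: 3, 5)
  deg(2) = 1 (neighbors: 4)
  deg(3) = 2 (neighbors: 1, 5)
  deg(4) = 1 (neighbors: 2)
  deg(5) = 2 (neighbors: 1, 3)

Step 2: Find maximum:
  max(2, 1, 2, 1, 2) = 2 (vertex 1)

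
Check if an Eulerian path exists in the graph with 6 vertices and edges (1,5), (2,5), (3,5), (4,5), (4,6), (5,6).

Step 1: Find the degree of each vertex:
  deg(1) = 1
  deg(2) = 1
  deg(3) = 1
  deg(4) = 2
  deg(5) = 5
  deg(6) = 2

Step 2: Count vertices with odd degree:
  Odd-degree vertices: 1, 2, 3, 5 (4 total)

Step 3: Apply Euler's theorem:
  - Eulerian circuit exists iff graph is connected and all vertices have even degree
  - Eulerian path exists iff graph is connected and has 0 or 2 odd-degree vertices

Graph has 4 odd-degree vertices (need 0 or 2).
Neither Eulerian path nor Eulerian circuit exists.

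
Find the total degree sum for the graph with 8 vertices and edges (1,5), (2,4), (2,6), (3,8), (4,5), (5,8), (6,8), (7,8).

Step 1: Count edges incident to each vertex:
  deg(1) = 1 (neighbors: 5)
  deg(2) = 2 (neighbors: 4, 6)
  deg(3) = 1 (neighbors: 8)
  deg(4) = 2 (neighbors: 2, 5)
  deg(5) = 3 (neighbors: 1, 4, 8)
  deg(6) = 2 (neighbors: 2, 8)
  deg(7) = 1 (neighbors: 8)
  deg(8) = 4 (neighbors: 3, 5, 6, 7)

Step 2: Sum all degrees:
  1 + 2 + 1 + 2 + 3 + 2 + 1 + 4 = 16

Verification: sum of degrees = 2 * |E| = 2 * 8 = 16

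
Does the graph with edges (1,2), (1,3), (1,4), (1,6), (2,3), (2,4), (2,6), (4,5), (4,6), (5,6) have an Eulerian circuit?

Step 1: Find the degree of each vertex:
  deg(1) = 4
  deg(2) = 4
  deg(3) = 2
  deg(4) = 4
  deg(5) = 2
  deg(6) = 4

Step 2: Count vertices with odd degree:
  All vertices have even degree (0 odd-degree vertices)

Step 3: Apply Euler's theorem:
  - Eulerian circuit exists iff graph is connected and all vertices have even degree
  - Eulerian path exists iff graph is connected and has 0 or 2 odd-degree vertices

Graph is connected with 0 odd-degree vertices.
Both Eulerian circuit and Eulerian path exist.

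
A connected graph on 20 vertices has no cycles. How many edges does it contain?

A tree on n vertices always has exactly n - 1 edges.
For n = 20: edges = 20 - 1 = 19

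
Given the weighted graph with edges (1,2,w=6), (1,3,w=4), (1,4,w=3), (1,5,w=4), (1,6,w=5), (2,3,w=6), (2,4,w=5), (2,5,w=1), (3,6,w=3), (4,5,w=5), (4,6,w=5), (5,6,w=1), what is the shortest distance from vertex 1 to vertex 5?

Step 1: Build adjacency list with weights:
  1: 2(w=6), 3(w=4), 4(w=3), 5(w=4), 6(w=5)
  2: 1(w=6), 3(w=6), 4(w=5), 5(w=1)
  3: 1(w=4), 2(w=6), 6(w=3)
  4: 1(w=3), 2(w=5), 5(w=5), 6(w=5)
  5: 1(w=4), 2(w=1), 4(w=5), 6(w=1)
  6: 1(w=5), 3(w=3), 4(w=5), 5(w=1)

Step 2: Apply Dijkstra's algorithm from vertex 1:
  Visit vertex 1 (distance=0)
    Update dist[2] = 6
    Update dist[3] = 4
    Update dist[4] = 3
    Update dist[5] = 4
    Update dist[6] = 5
  Visit vertex 4 (distance=3)
  Visit vertex 3 (distance=4)
  Visit vertex 5 (distance=4)
    Update dist[2] = 5

Step 3: Shortest path: 1 -> 5
Total weight: 4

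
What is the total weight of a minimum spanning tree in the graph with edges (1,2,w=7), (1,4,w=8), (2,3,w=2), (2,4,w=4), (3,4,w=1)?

Apply Kruskal's algorithm (sort edges by weight, add if no cycle):

Sorted edges by weight:
  (3,4) w=1
  (2,3) w=2
  (2,4) w=4
  (1,2) w=7
  (1,4) w=8

Add edge (3,4) w=1 -- no cycle. Running total: 1
Add edge (2,3) w=2 -- no cycle. Running total: 3
Skip edge (2,4) w=4 -- would create cycle
Add edge (1,2) w=7 -- no cycle. Running total: 10

MST edges: (3,4,w=1), (2,3,w=2), (1,2,w=7)
Total MST weight: 1 + 2 + 7 = 10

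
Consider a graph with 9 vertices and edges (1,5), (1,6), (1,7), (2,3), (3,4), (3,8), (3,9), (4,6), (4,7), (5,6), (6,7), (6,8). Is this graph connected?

Step 1: Build adjacency list from edges:
  1: 5, 6, 7
  2: 3
  3: 2, 4, 8, 9
  4: 3, 6, 7
  5: 1, 6
  6: 1, 4, 5, 7, 8
  7: 1, 4, 6
  8: 3, 6
  9: 3

Step 2: Run BFS/DFS from vertex 1:
  Visited: {1, 5, 6, 7, 4, 8, 3, 2, 9}
  Reached 9 of 9 vertices

Step 3: All 9 vertices reached from vertex 1, so the graph is connected.
Answer: Yes, the graph is connected.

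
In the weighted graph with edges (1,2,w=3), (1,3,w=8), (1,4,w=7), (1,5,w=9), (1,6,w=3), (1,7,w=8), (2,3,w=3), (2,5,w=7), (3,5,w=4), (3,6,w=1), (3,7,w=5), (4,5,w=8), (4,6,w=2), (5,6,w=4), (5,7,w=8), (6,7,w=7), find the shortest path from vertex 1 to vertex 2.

Step 1: Build adjacency list with weights:
  1: 2(w=3), 3(w=8), 4(w=7), 5(w=9), 6(w=3), 7(w=8)
  2: 1(w=3), 3(w=3), 5(w=7)
  3: 1(w=8), 2(w=3), 5(w=4), 6(w=1), 7(w=5)
  4: 1(w=7), 5(w=8), 6(w=2)
  5: 1(w=9), 2(w=7), 3(w=4), 4(w=8), 6(w=4), 7(w=8)
  6: 1(w=3), 3(w=1), 4(w=2), 5(w=4), 7(w=7)
  7: 1(w=8), 3(w=5), 5(w=8), 6(w=7)

Step 2: Apply Dijkstra's algorithm from vertex 1:
  Visit vertex 1 (distance=0)
    Update dist[2] = 3
    Update dist[3] = 8
    Update dist[4] = 7
    Update dist[5] = 9
    Update dist[6] = 3
    Update dist[7] = 8
  Visit vertex 2 (distance=3)
    Update dist[3] = 6

Step 3: Shortest path: 1 -> 2
Total weight: 3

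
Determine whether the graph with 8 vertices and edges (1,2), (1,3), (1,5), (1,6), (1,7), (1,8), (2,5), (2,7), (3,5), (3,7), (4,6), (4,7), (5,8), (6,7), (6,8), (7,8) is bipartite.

Step 1: Attempt 2-coloring using BFS:
  Start at vertex 1, assign color 0
  Color vertex 2 with color 1 (neighbor of 1)
  Color vertex 3 with color 1 (neighbor of 1)
  Color vertex 5 with color 1 (neighbor of 1)
  Color vertex 6 with color 1 (neighbor of 1)
  Color vertex 7 with color 1 (neighbor of 1)
  Color vertex 8 with color 1 (neighbor of 1)

Step 2: Conflict found! Vertices 2 and 5 are adjacent but have the same color.
This means the graph contains an odd cycle.

The graph is NOT bipartite.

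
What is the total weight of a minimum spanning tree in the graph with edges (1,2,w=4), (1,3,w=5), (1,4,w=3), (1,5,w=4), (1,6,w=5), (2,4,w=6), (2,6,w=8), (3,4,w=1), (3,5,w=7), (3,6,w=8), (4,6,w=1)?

Apply Kruskal's algorithm (sort edges by weight, add if no cycle):

Sorted edges by weight:
  (3,4) w=1
  (4,6) w=1
  (1,4) w=3
  (1,2) w=4
  (1,5) w=4
  (1,6) w=5
  (1,3) w=5
  (2,4) w=6
  (3,5) w=7
  (2,6) w=8
  (3,6) w=8

Add edge (3,4) w=1 -- no cycle. Running total: 1
Add edge (4,6) w=1 -- no cycle. Running total: 2
Add edge (1,4) w=3 -- no cycle. Running total: 5
Add edge (1,2) w=4 -- no cycle. Running total: 9
Add edge (1,5) w=4 -- no cycle. Running total: 13

MST edges: (3,4,w=1), (4,6,w=1), (1,4,w=3), (1,2,w=4), (1,5,w=4)
Total MST weight: 1 + 1 + 3 + 4 + 4 = 13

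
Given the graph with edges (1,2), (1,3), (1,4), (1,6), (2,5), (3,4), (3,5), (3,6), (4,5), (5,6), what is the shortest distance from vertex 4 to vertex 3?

Step 1: Build adjacency list:
  1: 2, 3, 4, 6
  2: 1, 5
  3: 1, 4, 5, 6
  4: 1, 3, 5
  5: 2, 3, 4, 6
  6: 1, 3, 5

Step 2: BFS from vertex 4 to find shortest path to 3:
  vertex 1 reached at distance 1
  vertex 3 reached at distance 1

Step 3: Shortest path: 4 -> 3
Path length: 1 edge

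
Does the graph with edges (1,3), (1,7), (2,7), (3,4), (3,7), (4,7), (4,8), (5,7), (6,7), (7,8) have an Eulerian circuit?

Step 1: Find the degree of each vertex:
  deg(1) = 2
  deg(2) = 1
  deg(3) = 3
  deg(4) = 3
  deg(5) = 1
  deg(6) = 1
  deg(7) = 7
  deg(8) = 2

Step 2: Count vertices with odd degree:
  Odd-degree vertices: 2, 3, 4, 5, 6, 7 (6 total)

Step 3: Apply Euler's theorem:
  - Eulerian circuit exists iff graph is connected and all vertices have even degree
  - Eulerian path exists iff graph is connected and has 0 or 2 odd-degree vertices

Graph has 6 odd-degree vertices (need 0 or 2).
Neither Eulerian path nor Eulerian circuit exists.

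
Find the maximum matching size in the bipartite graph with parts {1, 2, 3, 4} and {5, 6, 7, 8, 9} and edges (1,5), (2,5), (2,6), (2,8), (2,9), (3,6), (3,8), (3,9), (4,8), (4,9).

Step 1: List the neighbors of each left vertex:
  1: 5
  2: 5, 6, 8, 9
  3: 6, 8, 9
  4: 8, 9

Step 2: Greedily match left vertices, then look for augmenting paths:
  Match 1 -- 5
  Match 2 -- 6
  Match 3 -- 8
  Match 4 -- 9
  No augmenting path remains.

Step 3: Verify this is maximum:
  Matching size 4 = min(|L|, |R|) = min(4, 5), which is an upper bound, so this matching is maximum.

Maximum matching: {(1,5), (2,6), (3,8), (4,9)}
Size: 4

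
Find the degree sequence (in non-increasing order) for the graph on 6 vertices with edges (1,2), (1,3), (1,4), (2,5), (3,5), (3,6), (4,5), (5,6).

Step 1: Count edges incident to each vertex:
  deg(1) = 3 (neighbors: 2, 3, 4)
  deg(2) = 2 (neighbors: 1, 5)
  deg(3) = 3 (neighbors: 1, 5, 6)
  deg(4) = 2 (neighbors: 1, 5)
  deg(5) = 4 (neighbors: 2, 3, 4, 6)
  deg(6) = 2 (neighbors: 3, 5)

Step 2: Sort degrees in non-increasing order:
  Degrees: [3, 2, 3, 2, 4, 2] -> sorted: [4, 3, 3, 2, 2, 2]

Degree sequence: [4, 3, 3, 2, 2, 2]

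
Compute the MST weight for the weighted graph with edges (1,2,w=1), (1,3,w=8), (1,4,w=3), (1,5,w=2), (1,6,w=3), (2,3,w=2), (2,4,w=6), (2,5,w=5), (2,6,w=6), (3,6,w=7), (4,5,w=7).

Apply Kruskal's algorithm (sort edges by weight, add if no cycle):

Sorted edges by weight:
  (1,2) w=1
  (1,5) w=2
  (2,3) w=2
  (1,4) w=3
  (1,6) w=3
  (2,5) w=5
  (2,4) w=6
  (2,6) w=6
  (3,6) w=7
  (4,5) w=7
  (1,3) w=8

Add edge (1,2) w=1 -- no cycle. Running total: 1
Add edge (1,5) w=2 -- no cycle. Running total: 3
Add edge (2,3) w=2 -- no cycle. Running total: 5
Add edge (1,4) w=3 -- no cycle. Running total: 8
Add edge (1,6) w=3 -- no cycle. Running total: 11

MST edges: (1,2,w=1), (1,5,w=2), (2,3,w=2), (1,4,w=3), (1,6,w=3)
Total MST weight: 1 + 2 + 2 + 3 + 3 = 11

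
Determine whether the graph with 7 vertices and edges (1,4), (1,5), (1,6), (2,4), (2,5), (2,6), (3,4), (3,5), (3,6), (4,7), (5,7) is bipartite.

Step 1: Attempt 2-coloring using BFS:
  Start at vertex 1, assign color 0
  Color vertex 4 with color 1 (neighbor of 1)
  Color vertex 5 with color 1 (neighbor of 1)
  Color vertex 6 with color 1 (neighbor of 1)
  Color vertex 2 with color 0 (neighbor of 4)
  Color vertex 3 with color 0 (neighbor of 4)
  Color vertex 7 with color 0 (neighbor of 4)

Step 2: 2-coloring succeeded. No conflicts found.
  Set A (color 0): {1, 2, 3, 7}
  Set B (color 1): {4, 5, 6}

The graph is bipartite with partition {1, 2, 3, 7}, {4, 5, 6}.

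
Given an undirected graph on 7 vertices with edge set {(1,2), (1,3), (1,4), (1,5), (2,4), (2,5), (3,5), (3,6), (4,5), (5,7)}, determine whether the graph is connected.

Step 1: Build adjacency list from edges:
  1: 2, 3, 4, 5
  2: 1, 4, 5
  3: 1, 5, 6
  4: 1, 2, 5
  5: 1, 2, 3, 4, 7
  6: 3
  7: 5

Step 2: Run BFS/DFS from vertex 1:
  Visited: {1, 2, 3, 4, 5, 6, 7}
  Reached 7 of 7 vertices

Step 3: All 7 vertices reached from vertex 1, so the graph is connected.
Answer: Yes, the graph is connected.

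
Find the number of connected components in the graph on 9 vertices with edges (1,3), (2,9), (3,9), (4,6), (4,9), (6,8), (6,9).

Step 1: Build adjacency list from edges:
  1: 3
  2: 9
  3: 1, 9
  4: 6, 9
  5: (none)
  6: 4, 8, 9
  7: (none)
  8: 6
  9: 2, 3, 4, 6

Step 2: Run BFS/DFS from vertex 1:
  Visited: {1, 3, 9, 2, 4, 6, 8}
  Reached 7 of 9 vertices

Step 3: Only 7 of 9 vertices reached. Graph is disconnected.
Connected components: {1, 2, 3, 4, 6, 8, 9}, {5}, {7}
Number of connected components: 3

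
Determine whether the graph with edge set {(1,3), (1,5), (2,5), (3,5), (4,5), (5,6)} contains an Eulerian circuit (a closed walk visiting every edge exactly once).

Step 1: Find the degree of each vertex:
  deg(1) = 2
  deg(2) = 1
  deg(3) = 2
  deg(4) = 1
  deg(5) = 5
  deg(6) = 1

Step 2: Count vertices with odd degree:
  Odd-degree vertices: 2, 4, 5, 6 (4 total)

Step 3: Apply Euler's theorem:
  - Eulerian circuit exists iff graph is connected and all vertices have even degree
  - Eulerian path exists iff graph is connected and has 0 or 2 odd-degree vertices

Graph has 4 odd-degree vertices (need 0 or 2).
Neither Eulerian path nor Eulerian circuit exists.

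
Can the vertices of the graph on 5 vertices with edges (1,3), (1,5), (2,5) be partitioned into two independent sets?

Step 1: Attempt 2-coloring using BFS:
  Start at vertex 1, assign color 0
  Color vertex 3 with color 1 (neighbor of 1)
  Color vertex 5 with color 1 (neighbor of 1)
  Color vertex 2 with color 0 (neighbor of 5)
  Start new component at vertex 4, assign color 0

Step 2: 2-coloring succeeded. No conflicts found.
  Set A (color 0): {1, 2, 4}
  Set B (color 1): {3, 5}

The graph is bipartite with partition {1, 2, 4}, {3, 5}.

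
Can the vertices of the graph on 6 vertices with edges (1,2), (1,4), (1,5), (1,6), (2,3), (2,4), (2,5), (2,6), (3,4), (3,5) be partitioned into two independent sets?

Step 1: Attempt 2-coloring using BFS:
  Start at vertex 1, assign color 0
  Color vertex 2 with color 1 (neighbor of 1)
  Color vertex 4 with color 1 (neighbor of 1)
  Color vertex 5 with color 1 (neighbor of 1)
  Color vertex 6 with color 1 (neighbor of 1)
  Color vertex 3 with color 0 (neighbor of 2)

Step 2: Conflict found! Vertices 2 and 4 are adjacent but have the same color.
This means the graph contains an odd cycle.

The graph is NOT bipartite.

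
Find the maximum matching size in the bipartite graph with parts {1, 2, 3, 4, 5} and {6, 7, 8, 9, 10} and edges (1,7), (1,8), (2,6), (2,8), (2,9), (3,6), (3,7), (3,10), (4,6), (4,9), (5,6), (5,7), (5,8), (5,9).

Step 1: List the neighbors of each left vertex:
  1: 7, 8
  2: 6, 8, 9
  3: 6, 7, 10
  4: 6, 9
  5: 6, 7, 8, 9

Step 2: Greedily match left vertices, then look for augmenting paths:
  Match 1 -- 7
  Match 2 -- 6
  Match 3 -- 10
  Match 4 -- 9
  Match 5 -- 8
  No augmenting path remains.

Step 3: Verify this is maximum:
  Matching size 5 = min(|L|, |R|) = min(5, 5), which is an upper bound, so this matching is maximum.

Maximum matching: {(1,7), (2,6), (3,10), (4,9), (5,8)}
Size: 5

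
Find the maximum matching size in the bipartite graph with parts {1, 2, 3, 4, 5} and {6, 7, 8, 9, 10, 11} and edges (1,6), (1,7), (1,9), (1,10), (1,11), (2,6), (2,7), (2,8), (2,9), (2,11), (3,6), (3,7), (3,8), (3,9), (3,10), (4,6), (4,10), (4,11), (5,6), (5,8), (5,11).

Step 1: List the neighbors of each left vertex:
  1: 6, 7, 9, 10, 11
  2: 6, 7, 8, 9, 11
  3: 6, 7, 8, 9, 10
  4: 6, 10, 11
  5: 6, 8, 11

Step 2: Greedily match left vertices, then look for augmenting paths:
  Match 1 -- 6
  Match 2 -- 7
  Match 3 -- 8
  Match 4 -- 10
  Match 5 -- 11
  No augmenting path remains.

Step 3: Verify this is maximum:
  Matching size 5 = min(|L|, |R|) = min(5, 6), which is an upper bound, so this matching is maximum.

Maximum matching: {(1,6), (2,7), (3,8), (4,10), (5,11)}
Size: 5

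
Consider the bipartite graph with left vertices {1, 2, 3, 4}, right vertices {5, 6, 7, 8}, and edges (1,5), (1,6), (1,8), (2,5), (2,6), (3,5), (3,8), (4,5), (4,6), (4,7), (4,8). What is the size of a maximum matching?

Step 1: List the neighbors of each left vertex:
  1: 5, 6, 8
  2: 5, 6
  3: 5, 8
  4: 5, 6, 7, 8

Step 2: Greedily match left vertices, then look for augmenting paths:
  Match 1 -- 5
  Match 2 -- 6
  Match 3 -- 8
  Match 4 -- 7
  No augmenting path remains.

Step 3: Verify this is maximum:
  Matching size 4 = min(|L|, |R|) = min(4, 4), which is an upper bound, so this matching is maximum.

Maximum matching: {(1,5), (2,6), (3,8), (4,7)}
Size: 4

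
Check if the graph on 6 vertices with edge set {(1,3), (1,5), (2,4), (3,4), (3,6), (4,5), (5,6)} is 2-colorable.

Step 1: Attempt 2-coloring using BFS:
  Start at vertex 1, assign color 0
  Color vertex 3 with color 1 (neighbor of 1)
  Color vertex 5 with color 1 (neighbor of 1)
  Color vertex 4 with color 0 (neighbor of 3)
  Color vertex 6 with color 0 (neighbor of 3)
  Color vertex 2 with color 1 (neighbor of 4)

Step 2: 2-coloring succeeded. No conflicts found.
  Set A (color 0): {1, 4, 6}
  Set B (color 1): {2, 3, 5}

The graph is bipartite with partition {1, 4, 6}, {2, 3, 5}.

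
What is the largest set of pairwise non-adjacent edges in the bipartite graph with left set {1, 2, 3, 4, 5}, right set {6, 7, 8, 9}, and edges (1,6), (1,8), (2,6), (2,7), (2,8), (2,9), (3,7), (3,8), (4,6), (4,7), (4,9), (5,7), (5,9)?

Step 1: List the neighbors of each left vertex:
  1: 6, 8
  2: 6, 7, 8, 9
  3: 7, 8
  4: 6, 7, 9
  5: 7, 9

Step 2: Greedily match left vertices, then look for augmenting paths:
  Match 1 -- 6
  Match 2 -- 7
  Match 3 -- 8
  Match 4 -- 9
  No augmenting path remains.

Step 3: Verify this is maximum:
  Matching size 4 = min(|L|, |R|) = min(5, 4), which is an upper bound, so this matching is maximum.

Maximum matching: {(1,6), (2,7), (3,8), (4,9)}
Size: 4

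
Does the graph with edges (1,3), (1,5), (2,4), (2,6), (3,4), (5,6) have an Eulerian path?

Step 1: Find the degree of each vertex:
  deg(1) = 2
  deg(2) = 2
  deg(3) = 2
  deg(4) = 2
  deg(5) = 2
  deg(6) = 2

Step 2: Count vertices with odd degree:
  All vertices have even degree (0 odd-degree vertices)

Step 3: Apply Euler's theorem:
  - Eulerian circuit exists iff graph is connected and all vertices have even degree
  - Eulerian path exists iff graph is connected and has 0 or 2 odd-degree vertices

Graph is connected with 0 odd-degree vertices.
Both Eulerian circuit and Eulerian path exist.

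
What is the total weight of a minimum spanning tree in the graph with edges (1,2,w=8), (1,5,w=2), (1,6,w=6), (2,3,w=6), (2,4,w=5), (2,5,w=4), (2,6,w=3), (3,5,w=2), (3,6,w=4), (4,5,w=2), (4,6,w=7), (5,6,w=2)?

Apply Kruskal's algorithm (sort edges by weight, add if no cycle):

Sorted edges by weight:
  (1,5) w=2
  (3,5) w=2
  (4,5) w=2
  (5,6) w=2
  (2,6) w=3
  (2,5) w=4
  (3,6) w=4
  (2,4) w=5
  (1,6) w=6
  (2,3) w=6
  (4,6) w=7
  (1,2) w=8

Add edge (1,5) w=2 -- no cycle. Running total: 2
Add edge (3,5) w=2 -- no cycle. Running total: 4
Add edge (4,5) w=2 -- no cycle. Running total: 6
Add edge (5,6) w=2 -- no cycle. Running total: 8
Add edge (2,6) w=3 -- no cycle. Running total: 11

MST edges: (1,5,w=2), (3,5,w=2), (4,5,w=2), (5,6,w=2), (2,6,w=3)
Total MST weight: 2 + 2 + 2 + 2 + 3 = 11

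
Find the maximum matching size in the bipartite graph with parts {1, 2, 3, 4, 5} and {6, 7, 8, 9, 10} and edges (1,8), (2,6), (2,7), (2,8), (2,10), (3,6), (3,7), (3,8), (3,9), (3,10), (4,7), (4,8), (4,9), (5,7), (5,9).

Step 1: List the neighbors of each left vertex:
  1: 8
  2: 6, 7, 8, 10
  3: 6, 7, 8, 9, 10
  4: 7, 8, 9
  5: 7, 9

Step 2: Greedily match left vertices, then look for augmenting paths:
  Match 1 -- 8
  Match 2 -- 6
  Match 3 -- 10
  Match 4 -- 9
  Match 5 -- 7
  No augmenting path remains.

Step 3: Verify this is maximum:
  Matching size 5 = min(|L|, |R|) = min(5, 5), which is an upper bound, so this matching is maximum.

Maximum matching: {(1,8), (2,6), (3,10), (4,9), (5,7)}
Size: 5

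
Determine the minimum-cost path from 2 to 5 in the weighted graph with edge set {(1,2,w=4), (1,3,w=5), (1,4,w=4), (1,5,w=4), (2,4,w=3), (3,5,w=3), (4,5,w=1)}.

Step 1: Build adjacency list with weights:
  1: 2(w=4), 3(w=5), 4(w=4), 5(w=4)
  2: 1(w=4), 4(w=3)
  3: 1(w=5), 5(w=3)
  4: 1(w=4), 2(w=3), 5(w=1)
  5: 1(w=4), 3(w=3), 4(w=1)

Step 2: Apply Dijkstra's algorithm from vertex 2:
  Visit vertex 2 (distance=0)
    Update dist[1] = 4
    Update dist[4] = 3
  Visit vertex 4 (distance=3)
    Update dist[5] = 4
  Visit vertex 1 (distance=4)
    Update dist[3] = 9
  Visit vertex 5 (distance=4)
    Update dist[3] = 7

Step 3: Shortest path: 2 -> 4 -> 5
Total weight: 3 + 1 = 4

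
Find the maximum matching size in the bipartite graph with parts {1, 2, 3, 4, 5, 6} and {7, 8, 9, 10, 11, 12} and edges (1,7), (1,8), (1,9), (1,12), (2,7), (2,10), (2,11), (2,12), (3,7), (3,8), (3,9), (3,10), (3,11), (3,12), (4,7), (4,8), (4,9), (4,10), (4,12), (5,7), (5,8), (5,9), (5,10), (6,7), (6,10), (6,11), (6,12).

Step 1: List the neighbors of each left vertex:
  1: 7, 8, 9, 12
  2: 7, 10, 11, 12
  3: 7, 8, 9, 10, 11, 12
  4: 7, 8, 9, 10, 12
  5: 7, 8, 9, 10
  6: 7, 10, 11, 12

Step 2: Greedily match left vertices, then look for augmenting paths:
  Match 1 -- 12
  Match 2 -- 10
  Match 3 -- 8
  Match 4 -- 9
  Match 5 -- 7
  Match 6 -- 11
  No augmenting path remains.

Step 3: Verify this is maximum:
  Matching size 6 = min(|L|, |R|) = min(6, 6), which is an upper bound, so this matching is maximum.

Maximum matching: {(1,12), (2,10), (3,8), (4,9), (5,7), (6,11)}
Size: 6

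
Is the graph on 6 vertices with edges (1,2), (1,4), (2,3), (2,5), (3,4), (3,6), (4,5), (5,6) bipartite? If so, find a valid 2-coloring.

Step 1: Attempt 2-coloring using BFS:
  Start at vertex 1, assign color 0
  Color vertex 2 with color 1 (neighbor of 1)
  Color vertex 4 with color 1 (neighbor of 1)
  Color vertex 3 with color 0 (neighbor of 2)
  Color vertex 5 with color 0 (neighbor of 2)
  Color vertex 6 with color 1 (neighbor of 3)

Step 2: 2-coloring succeeded. No conflicts found.
  Set A (color 0): {1, 3, 5}
  Set B (color 1): {2, 4, 6}

The graph is bipartite with partition {1, 3, 5}, {2, 4, 6}.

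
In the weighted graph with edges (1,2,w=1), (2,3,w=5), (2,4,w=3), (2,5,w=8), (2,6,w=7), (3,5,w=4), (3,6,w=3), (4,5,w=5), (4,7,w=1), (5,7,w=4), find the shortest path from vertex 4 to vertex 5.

Step 1: Build adjacency list with weights:
  1: 2(w=1)
  2: 1(w=1), 3(w=5), 4(w=3), 5(w=8), 6(w=7)
  3: 2(w=5), 5(w=4), 6(w=3)
  4: 2(w=3), 5(w=5), 7(w=1)
  5: 2(w=8), 3(w=4), 4(w=5), 7(w=4)
  6: 2(w=7), 3(w=3)
  7: 4(w=1), 5(w=4)

Step 2: Apply Dijkstra's algorithm from vertex 4:
  Visit vertex 4 (distance=0)
    Update dist[2] = 3
    Update dist[5] = 5
    Update dist[7] = 1
  Visit vertex 7 (distance=1)
  Visit vertex 2 (distance=3)
    Update dist[1] = 4
    Update dist[3] = 8
    Update dist[6] = 10
  Visit vertex 1 (distance=4)
  Visit vertex 5 (distance=5)

Step 3: Shortest path: 4 -> 5
Total weight: 5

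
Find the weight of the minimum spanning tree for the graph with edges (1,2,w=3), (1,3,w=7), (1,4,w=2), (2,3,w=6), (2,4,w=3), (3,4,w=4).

Apply Kruskal's algorithm (sort edges by weight, add if no cycle):

Sorted edges by weight:
  (1,4) w=2
  (1,2) w=3
  (2,4) w=3
  (3,4) w=4
  (2,3) w=6
  (1,3) w=7

Add edge (1,4) w=2 -- no cycle. Running total: 2
Add edge (1,2) w=3 -- no cycle. Running total: 5
Skip edge (2,4) w=3 -- would create cycle
Add edge (3,4) w=4 -- no cycle. Running total: 9

MST edges: (1,4,w=2), (1,2,w=3), (3,4,w=4)
Total MST weight: 2 + 3 + 4 = 9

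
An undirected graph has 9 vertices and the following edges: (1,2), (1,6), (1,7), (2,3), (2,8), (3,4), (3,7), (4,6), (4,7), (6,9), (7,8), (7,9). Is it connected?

Step 1: Build adjacency list from edges:
  1: 2, 6, 7
  2: 1, 3, 8
  3: 2, 4, 7
  4: 3, 6, 7
  5: (none)
  6: 1, 4, 9
  7: 1, 3, 4, 8, 9
  8: 2, 7
  9: 6, 7

Step 2: Run BFS/DFS from vertex 1:
  Visited: {1, 2, 6, 7, 3, 8, 4, 9}
  Reached 8 of 9 vertices

Step 3: Only 8 of 9 vertices reached. Graph is disconnected.
Connected components: {1, 2, 3, 4, 6, 7, 8, 9}, {5}
Answer: No, the graph is not connected (2 components).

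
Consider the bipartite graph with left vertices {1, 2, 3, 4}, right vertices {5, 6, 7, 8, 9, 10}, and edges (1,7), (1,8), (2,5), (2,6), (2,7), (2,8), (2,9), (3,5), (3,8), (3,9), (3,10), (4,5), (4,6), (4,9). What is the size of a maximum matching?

Step 1: List the neighbors of each left vertex:
  1: 7, 8
  2: 5, 6, 7, 8, 9
  3: 5, 8, 9, 10
  4: 5, 6, 9

Step 2: Greedily match left vertices, then look for augmenting paths:
  Match 1 -- 7
  Match 2 -- 5
  Match 3 -- 8
  Match 4 -- 6
  No augmenting path remains.

Step 3: Verify this is maximum:
  Matching size 4 = min(|L|, |R|) = min(4, 6), which is an upper bound, so this matching is maximum.

Maximum matching: {(1,7), (2,5), (3,8), (4,6)}
Size: 4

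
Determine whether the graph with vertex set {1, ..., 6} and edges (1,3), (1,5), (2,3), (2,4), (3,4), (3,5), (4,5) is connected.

Step 1: Build adjacency list from edges:
  1: 3, 5
  2: 3, 4
  3: 1, 2, 4, 5
  4: 2, 3, 5
  5: 1, 3, 4
  6: (none)

Step 2: Run BFS/DFS from vertex 1:
  Visited: {1, 3, 5, 2, 4}
  Reached 5 of 6 vertices

Step 3: Only 5 of 6 vertices reached. Graph is disconnected.
Connected components: {1, 2, 3, 4, 5}, {6}
Answer: No, the graph is not connected (2 components).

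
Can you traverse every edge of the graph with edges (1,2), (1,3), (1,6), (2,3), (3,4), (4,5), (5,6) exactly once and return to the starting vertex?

Step 1: Find the degree of each vertex:
  deg(1) = 3
  deg(2) = 2
  deg(3) = 3
  deg(4) = 2
  deg(5) = 2
  deg(6) = 2

Step 2: Count vertices with odd degree:
  Odd-degree vertices: 1, 3 (2 total)

Step 3: Apply Euler's theorem:
  - Eulerian circuit exists iff graph is connected and all vertices have even degree
  - Eulerian path exists iff graph is connected and has 0 or 2 odd-degree vertices

Graph is connected with exactly 2 odd-degree vertices (1, 3).
Eulerian path exists (starting and ending at the odd-degree vertices), but no Eulerian circuit.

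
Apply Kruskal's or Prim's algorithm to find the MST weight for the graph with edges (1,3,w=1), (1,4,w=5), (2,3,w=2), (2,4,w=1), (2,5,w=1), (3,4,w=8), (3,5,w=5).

Apply Kruskal's algorithm (sort edges by weight, add if no cycle):

Sorted edges by weight:
  (1,3) w=1
  (2,4) w=1
  (2,5) w=1
  (2,3) w=2
  (1,4) w=5
  (3,5) w=5
  (3,4) w=8

Add edge (1,3) w=1 -- no cycle. Running total: 1
Add edge (2,4) w=1 -- no cycle. Running total: 2
Add edge (2,5) w=1 -- no cycle. Running total: 3
Add edge (2,3) w=2 -- no cycle. Running total: 5

MST edges: (1,3,w=1), (2,4,w=1), (2,5,w=1), (2,3,w=2)
Total MST weight: 1 + 1 + 1 + 2 = 5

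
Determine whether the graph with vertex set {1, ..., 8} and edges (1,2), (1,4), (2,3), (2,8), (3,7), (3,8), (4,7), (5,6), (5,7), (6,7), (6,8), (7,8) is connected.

Step 1: Build adjacency list from edges:
  1: 2, 4
  2: 1, 3, 8
  3: 2, 7, 8
  4: 1, 7
  5: 6, 7
  6: 5, 7, 8
  7: 3, 4, 5, 6, 8
  8: 2, 3, 6, 7

Step 2: Run BFS/DFS from vertex 1:
  Visited: {1, 2, 4, 3, 8, 7, 6, 5}
  Reached 8 of 8 vertices

Step 3: All 8 vertices reached from vertex 1, so the graph is connected.
Answer: Yes, the graph is connected.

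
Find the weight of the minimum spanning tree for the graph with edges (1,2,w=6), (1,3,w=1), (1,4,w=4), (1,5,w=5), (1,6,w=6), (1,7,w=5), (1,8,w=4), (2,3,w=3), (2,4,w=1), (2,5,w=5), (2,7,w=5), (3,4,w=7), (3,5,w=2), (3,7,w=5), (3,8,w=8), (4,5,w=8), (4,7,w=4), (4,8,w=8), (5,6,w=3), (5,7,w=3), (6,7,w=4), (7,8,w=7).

Apply Kruskal's algorithm (sort edges by weight, add if no cycle):

Sorted edges by weight:
  (1,3) w=1
  (2,4) w=1
  (3,5) w=2
  (2,3) w=3
  (5,6) w=3
  (5,7) w=3
  (1,4) w=4
  (1,8) w=4
  (4,7) w=4
  (6,7) w=4
  (1,5) w=5
  (1,7) w=5
  (2,7) w=5
  (2,5) w=5
  (3,7) w=5
  (1,2) w=6
  (1,6) w=6
  (3,4) w=7
  (7,8) w=7
  (3,8) w=8
  (4,5) w=8
  (4,8) w=8

Add edge (1,3) w=1 -- no cycle. Running total: 1
Add edge (2,4) w=1 -- no cycle. Running total: 2
Add edge (3,5) w=2 -- no cycle. Running total: 4
Add edge (2,3) w=3 -- no cycle. Running total: 7
Add edge (5,6) w=3 -- no cycle. Running total: 10
Add edge (5,7) w=3 -- no cycle. Running total: 13
Skip edge (1,4) w=4 -- would create cycle
Add edge (1,8) w=4 -- no cycle. Running total: 17

MST edges: (1,3,w=1), (2,4,w=1), (3,5,w=2), (2,3,w=3), (5,6,w=3), (5,7,w=3), (1,8,w=4)
Total MST weight: 1 + 1 + 2 + 3 + 3 + 3 + 4 = 17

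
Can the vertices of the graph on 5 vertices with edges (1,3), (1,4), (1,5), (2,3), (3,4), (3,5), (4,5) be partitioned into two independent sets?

Step 1: Attempt 2-coloring using BFS:
  Start at vertex 1, assign color 0
  Color vertex 3 with color 1 (neighbor of 1)
  Color vertex 4 with color 1 (neighbor of 1)
  Color vertex 5 with color 1 (neighbor of 1)
  Color vertex 2 with color 0 (neighbor of 3)

Step 2: Conflict found! Vertices 3 and 4 are adjacent but have the same color.
This means the graph contains an odd cycle.

The graph is NOT bipartite.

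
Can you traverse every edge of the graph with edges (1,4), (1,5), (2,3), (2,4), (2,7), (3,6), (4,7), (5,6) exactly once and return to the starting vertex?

Step 1: Find the degree of each vertex:
  deg(1) = 2
  deg(2) = 3
  deg(3) = 2
  deg(4) = 3
  deg(5) = 2
  deg(6) = 2
  deg(7) = 2

Step 2: Count vertices with odd degree:
  Odd-degree vertices: 2, 4 (2 total)

Step 3: Apply Euler's theorem:
  - Eulerian circuit exists iff graph is connected and all vertices have even degree
  - Eulerian path exists iff graph is connected and has 0 or 2 odd-degree vertices

Graph is connected with exactly 2 odd-degree vertices (2, 4).
Eulerian path exists (starting and ending at the odd-degree vertices), but no Eulerian circuit.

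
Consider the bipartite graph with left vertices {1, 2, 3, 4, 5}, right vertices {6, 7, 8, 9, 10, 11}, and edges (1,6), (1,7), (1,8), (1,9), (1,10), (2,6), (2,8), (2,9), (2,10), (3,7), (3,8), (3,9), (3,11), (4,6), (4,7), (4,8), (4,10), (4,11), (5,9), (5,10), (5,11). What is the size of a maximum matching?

Step 1: List the neighbors of each left vertex:
  1: 6, 7, 8, 9, 10
  2: 6, 8, 9, 10
  3: 7, 8, 9, 11
  4: 6, 7, 8, 10, 11
  5: 9, 10, 11

Step 2: Greedily match left vertices, then look for augmenting paths:
  Match 1 -- 6
  Match 2 -- 8
  Match 3 -- 7
  Match 4 -- 10
  Match 5 -- 9
  No augmenting path remains.

Step 3: Verify this is maximum:
  Matching size 5 = min(|L|, |R|) = min(5, 6), which is an upper bound, so this matching is maximum.

Maximum matching: {(1,6), (2,8), (3,7), (4,10), (5,9)}
Size: 5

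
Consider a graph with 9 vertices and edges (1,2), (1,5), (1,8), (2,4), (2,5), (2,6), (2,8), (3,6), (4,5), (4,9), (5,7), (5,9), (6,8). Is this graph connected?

Step 1: Build adjacency list from edges:
  1: 2, 5, 8
  2: 1, 4, 5, 6, 8
  3: 6
  4: 2, 5, 9
  5: 1, 2, 4, 7, 9
  6: 2, 3, 8
  7: 5
  8: 1, 2, 6
  9: 4, 5

Step 2: Run BFS/DFS from vertex 1:
  Visited: {1, 2, 5, 8, 4, 6, 7, 9, 3}
  Reached 9 of 9 vertices

Step 3: All 9 vertices reached from vertex 1, so the graph is connected.
Answer: Yes, the graph is connected.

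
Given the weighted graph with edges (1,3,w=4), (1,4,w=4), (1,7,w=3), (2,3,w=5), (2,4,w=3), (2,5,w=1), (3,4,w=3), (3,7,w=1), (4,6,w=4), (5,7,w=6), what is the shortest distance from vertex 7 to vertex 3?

Step 1: Build adjacency list with weights:
  1: 3(w=4), 4(w=4), 7(w=3)
  2: 3(w=5), 4(w=3), 5(w=1)
  3: 1(w=4), 2(w=5), 4(w=3), 7(w=1)
  4: 1(w=4), 2(w=3), 3(w=3), 6(w=4)
  5: 2(w=1), 7(w=6)
  6: 4(w=4)
  7: 1(w=3), 3(w=1), 5(w=6)

Step 2: Apply Dijkstra's algorithm from vertex 7:
  Visit vertex 7 (distance=0)
    Update dist[1] = 3
    Update dist[3] = 1
    Update dist[5] = 6
  Visit vertex 3 (distance=1)
    Update dist[2] = 6
    Update dist[4] = 4

Step 3: Shortest path: 7 -> 3
Total weight: 1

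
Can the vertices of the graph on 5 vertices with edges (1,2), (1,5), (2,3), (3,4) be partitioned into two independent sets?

Step 1: Attempt 2-coloring using BFS:
  Start at vertex 1, assign color 0
  Color vertex 2 with color 1 (neighbor of 1)
  Color vertex 5 with color 1 (neighbor of 1)
  Color vertex 3 with color 0 (neighbor of 2)
  Color vertex 4 with color 1 (neighbor of 3)

Step 2: 2-coloring succeeded. No conflicts found.
  Set A (color 0): {1, 3}
  Set B (color 1): {2, 4, 5}

The graph is bipartite with partition {1, 3}, {2, 4, 5}.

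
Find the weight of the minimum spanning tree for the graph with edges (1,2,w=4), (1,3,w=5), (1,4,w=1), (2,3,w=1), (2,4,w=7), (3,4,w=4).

Apply Kruskal's algorithm (sort edges by weight, add if no cycle):

Sorted edges by weight:
  (1,4) w=1
  (2,3) w=1
  (1,2) w=4
  (3,4) w=4
  (1,3) w=5
  (2,4) w=7

Add edge (1,4) w=1 -- no cycle. Running total: 1
Add edge (2,3) w=1 -- no cycle. Running total: 2
Add edge (1,2) w=4 -- no cycle. Running total: 6

MST edges: (1,4,w=1), (2,3,w=1), (1,2,w=4)
Total MST weight: 1 + 1 + 4 = 6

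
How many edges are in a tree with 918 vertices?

A tree on n vertices always has exactly n - 1 edges.
For n = 918: edges = 918 - 1 = 917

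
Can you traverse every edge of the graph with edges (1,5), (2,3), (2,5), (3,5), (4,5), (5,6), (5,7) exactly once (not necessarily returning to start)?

Step 1: Find the degree of each vertex:
  deg(1) = 1
  deg(2) = 2
  deg(3) = 2
  deg(4) = 1
  deg(5) = 6
  deg(6) = 1
  deg(7) = 1

Step 2: Count vertices with odd degree:
  Odd-degree vertices: 1, 4, 6, 7 (4 total)

Step 3: Apply Euler's theorem:
  - Eulerian circuit exists iff graph is connected and all vertices have even degree
  - Eulerian path exists iff graph is connected and has 0 or 2 odd-degree vertices

Graph has 4 odd-degree vertices (need 0 or 2).
Neither Eulerian path nor Eulerian circuit exists.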